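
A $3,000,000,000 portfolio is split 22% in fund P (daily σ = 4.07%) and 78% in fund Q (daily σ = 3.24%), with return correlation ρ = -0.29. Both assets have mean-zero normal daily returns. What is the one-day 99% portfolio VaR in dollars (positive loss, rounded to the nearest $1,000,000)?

σ_p² = 0.22²·4.07² + 0.78²·3.24² + 2·-0.29·0.22·0.78·4.07·3.24 = 5.8760 (%²).
σ_p = √5.8760 = 2.424%.
At 99%, z = 2.326.
VaR = 2.326 × 2.424% = 5.638%; on $3,000,000,000 that is $169,140,000.

$169,000,000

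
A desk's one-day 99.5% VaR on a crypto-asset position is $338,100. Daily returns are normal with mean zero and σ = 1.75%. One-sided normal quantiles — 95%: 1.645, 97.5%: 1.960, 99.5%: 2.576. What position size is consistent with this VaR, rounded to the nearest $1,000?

VaR as a fraction of value: z·σ = 2.576 × 1.75% = 4.508%.
Position = $338,100 / 0.04508 = $7,500,000.

$7,500,000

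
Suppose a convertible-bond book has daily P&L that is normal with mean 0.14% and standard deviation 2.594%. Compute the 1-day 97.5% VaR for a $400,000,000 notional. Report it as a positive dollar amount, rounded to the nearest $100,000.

$19,800,000

At 97.5% one-sided, z = 1.960.
VaR = −μ + z·σ = −(0.14%) + 1.960 × 2.594% = 4.944%.
On $400,000,000: 0.04944 × $400,000,000 = $19,776,000.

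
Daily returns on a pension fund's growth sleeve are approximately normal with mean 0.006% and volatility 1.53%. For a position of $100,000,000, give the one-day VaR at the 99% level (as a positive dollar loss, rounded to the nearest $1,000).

At 99% one-sided, z = 2.326.
VaR = −μ + z·σ = −(0.006%) + 2.326 × 1.53% = 3.553%.
On $100,000,000: 0.03553 × $100,000,000 = $3,553,000.

$3,553,000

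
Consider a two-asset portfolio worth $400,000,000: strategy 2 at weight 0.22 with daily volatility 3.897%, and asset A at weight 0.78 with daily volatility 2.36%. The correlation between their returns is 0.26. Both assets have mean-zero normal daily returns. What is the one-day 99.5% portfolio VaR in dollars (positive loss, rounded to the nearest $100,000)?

σ_p² = 0.22²·3.897² + 0.78²·2.36² + 2·0.26·0.22·0.78·3.897·2.36 = 4.9442 (%²).
σ_p = √4.9442 = 2.224%.
At 99.5%, z = 2.576.
VaR = 2.576 × 2.224% = 5.729%; on $400,000,000 that is $22,916,000.

$22,900,000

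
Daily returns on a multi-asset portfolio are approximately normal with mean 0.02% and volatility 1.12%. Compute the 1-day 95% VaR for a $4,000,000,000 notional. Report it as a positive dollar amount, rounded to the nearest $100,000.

$72,900,000

At 95% one-sided, z = 1.645.
VaR = −μ + z·σ = −(0.02%) + 1.645 × 1.12% = 1.822%.
On $4,000,000,000: 0.01822 × $4,000,000,000 = $72,880,000.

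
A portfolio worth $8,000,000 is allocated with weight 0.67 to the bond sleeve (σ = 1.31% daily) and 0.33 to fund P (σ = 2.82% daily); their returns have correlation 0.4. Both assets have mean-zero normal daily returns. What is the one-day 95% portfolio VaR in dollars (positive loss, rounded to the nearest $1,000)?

σ_p² = 0.67²·1.31² + 0.33²·2.82² + 2·0.4·0.67·0.33·1.31·2.82 = 2.2898 (%²).
σ_p = √2.2898 = 1.513%.
At 95%, z = 1.645.
VaR = 1.645 × 1.513% = 2.489%; on $8,000,000 that is $199,120.

$199,000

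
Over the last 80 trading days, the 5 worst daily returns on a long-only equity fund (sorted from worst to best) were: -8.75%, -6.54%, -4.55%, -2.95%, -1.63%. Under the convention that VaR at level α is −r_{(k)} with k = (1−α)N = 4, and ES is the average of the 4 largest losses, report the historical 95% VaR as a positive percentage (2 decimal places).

2.95%

k = 4; the 4th lowest return is -2.95%, so VaR = 2.95%.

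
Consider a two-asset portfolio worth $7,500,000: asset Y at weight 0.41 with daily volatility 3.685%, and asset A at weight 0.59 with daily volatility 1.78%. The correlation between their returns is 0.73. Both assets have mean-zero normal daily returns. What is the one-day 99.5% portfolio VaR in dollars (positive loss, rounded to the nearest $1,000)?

σ_p² = 0.41²·3.685² + 0.59²·1.78² + 2·0.73·0.41·0.59·3.685·1.78 = 5.7022 (%²).
σ_p = √5.7022 = 2.388%.
At 99.5%, z = 2.576.
VaR = 2.576 × 2.388% = 6.151%; on $7,500,000 that is $461,325.

$461,000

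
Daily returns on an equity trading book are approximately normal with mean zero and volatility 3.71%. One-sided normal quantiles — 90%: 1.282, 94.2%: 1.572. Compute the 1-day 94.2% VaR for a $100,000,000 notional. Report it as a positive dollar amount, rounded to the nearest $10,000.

VaR = z·σ = 1.572 × 3.71% = 5.832%.
On $100,000,000: 0.05832 × $100,000,000 = $5,832,000.

$5,830,000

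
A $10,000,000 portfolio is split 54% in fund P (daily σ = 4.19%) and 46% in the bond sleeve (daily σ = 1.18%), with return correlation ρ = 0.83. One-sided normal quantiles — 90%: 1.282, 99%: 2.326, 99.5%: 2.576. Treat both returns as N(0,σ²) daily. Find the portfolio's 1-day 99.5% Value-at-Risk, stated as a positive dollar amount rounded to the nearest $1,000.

σ_p² = 0.54²·4.19² + 0.46²·1.18² + 2·0.83·0.54·0.46·4.19·1.18 = 7.4527 (%²).
σ_p = √7.4527 = 2.730%.
VaR = 2.576 × 2.730% = 7.032%; on $10,000,000 that is $703,200.

$703,000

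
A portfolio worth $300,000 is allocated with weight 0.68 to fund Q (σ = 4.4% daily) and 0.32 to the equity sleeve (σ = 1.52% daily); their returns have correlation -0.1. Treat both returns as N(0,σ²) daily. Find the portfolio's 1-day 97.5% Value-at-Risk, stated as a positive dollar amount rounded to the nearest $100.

σ_p² = 0.68²·4.4² + 0.32²·1.52² + 2·-0.1·0.68·0.32·4.4·1.52 = 8.8976 (%²).
σ_p = √8.8976 = 2.983%.
At 97.5%, z = 1.960.
VaR = 1.960 × 2.983% = 5.847%; on $300,000 that is $17,541.

$17,500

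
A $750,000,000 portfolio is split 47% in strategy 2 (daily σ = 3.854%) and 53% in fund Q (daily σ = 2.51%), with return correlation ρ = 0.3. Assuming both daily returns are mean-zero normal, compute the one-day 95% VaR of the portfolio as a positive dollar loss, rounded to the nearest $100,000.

$31,400,000

σ_p² = 0.47²·3.854² + 0.53²·2.51² + 2·0.3·0.47·0.53·3.854·2.51 = 6.4966 (%²).
σ_p = √6.4966 = 2.549%.
At 95%, z = 1.645.
VaR = 1.645 × 2.549% = 4.193%; on $750,000,000 that is $31,447,500.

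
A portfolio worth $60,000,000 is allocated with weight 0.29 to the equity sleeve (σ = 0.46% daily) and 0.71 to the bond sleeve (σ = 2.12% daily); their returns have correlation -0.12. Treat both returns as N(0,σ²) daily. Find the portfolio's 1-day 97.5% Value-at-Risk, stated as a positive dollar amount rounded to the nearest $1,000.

$1,758,000

σ_p² = 0.29²·0.46² + 0.71²·2.12² + 2·-0.12·0.29·0.71·0.46·2.12 = 2.2352 (%²).
σ_p = √2.2352 = 1.495%.
At 97.5%, z = 1.960.
VaR = 1.960 × 1.495% = 2.930%; on $60,000,000 that is $1,758,000.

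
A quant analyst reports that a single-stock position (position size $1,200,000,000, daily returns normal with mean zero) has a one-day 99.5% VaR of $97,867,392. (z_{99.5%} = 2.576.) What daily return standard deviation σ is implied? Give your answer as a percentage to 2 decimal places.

VaR as a fraction: $97,867,392 / $1,200,000,000 = 8.156%.
σ = VaR / z = 8.156% / 2.576 = 3.166%.

3.17%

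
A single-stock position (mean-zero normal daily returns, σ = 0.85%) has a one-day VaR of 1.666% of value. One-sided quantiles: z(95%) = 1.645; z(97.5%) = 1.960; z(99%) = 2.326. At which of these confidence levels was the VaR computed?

Implied z = VaR/σ = 1.666 / 0.85 = 1.960.
This matches z(97.5%) = 1.960.

97.5%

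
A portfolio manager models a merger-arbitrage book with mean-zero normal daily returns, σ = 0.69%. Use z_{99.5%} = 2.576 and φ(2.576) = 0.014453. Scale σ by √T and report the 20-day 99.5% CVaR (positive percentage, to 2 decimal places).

8.92%

σ_{20d} = 0.69% × √20 = 3.086%.
ES multiplier = φ(z)/(1−α) = 0.014453/0.005 = 2.891.
ES = 3.086% × 2.891 = 8.922%.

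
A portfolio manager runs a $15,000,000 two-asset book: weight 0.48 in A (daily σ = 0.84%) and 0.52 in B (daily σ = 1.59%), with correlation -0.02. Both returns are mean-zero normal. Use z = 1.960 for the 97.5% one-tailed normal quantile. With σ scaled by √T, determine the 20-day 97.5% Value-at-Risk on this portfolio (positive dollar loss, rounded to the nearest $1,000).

$1,200,000

σ_p = √(0.48²·0.84² + 0.52²·1.59² + 2·-0.02·0.48·0.52·0.84·1.59) = 0.913%.
σ_{20d} = 0.913% × √20 = 4.083%.
VaR = 1.960 × 4.083% = 8.003%; on $15,000,000 that is $1,200,450.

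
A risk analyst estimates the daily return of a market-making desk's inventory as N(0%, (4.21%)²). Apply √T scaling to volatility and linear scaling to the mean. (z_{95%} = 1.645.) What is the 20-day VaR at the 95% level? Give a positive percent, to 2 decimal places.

σ_{20d} = 4.21% × √20 = 18.828%.
VaR = 1.645 × 18.828% = 30.972%.

30.97%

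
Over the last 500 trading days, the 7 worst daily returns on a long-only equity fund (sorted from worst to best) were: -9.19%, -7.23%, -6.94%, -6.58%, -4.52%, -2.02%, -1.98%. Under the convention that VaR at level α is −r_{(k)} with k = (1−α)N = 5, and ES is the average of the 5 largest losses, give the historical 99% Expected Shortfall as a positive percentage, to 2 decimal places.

The 5 worst returns sum to -34.46%.
ES = −(-34.46%) / 5 = 6.892% ≈ 6.89%.

6.89%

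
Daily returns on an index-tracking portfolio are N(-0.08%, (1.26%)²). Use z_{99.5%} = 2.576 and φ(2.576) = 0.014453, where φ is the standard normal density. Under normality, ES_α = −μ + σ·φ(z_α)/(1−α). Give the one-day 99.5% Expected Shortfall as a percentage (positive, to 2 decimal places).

Tail multiplier: φ(z)/(1−α) = 0.014453 / 0.005 = 2.891.
ES = −(-0.08%) + 1.26% × 2.891 = 3.723%.

3.72%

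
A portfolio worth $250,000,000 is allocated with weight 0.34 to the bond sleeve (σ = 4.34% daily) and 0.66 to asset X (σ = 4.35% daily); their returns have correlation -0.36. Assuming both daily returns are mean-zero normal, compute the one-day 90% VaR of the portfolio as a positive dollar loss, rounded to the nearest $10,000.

σ_p² = 0.34²·4.34² + 0.66²·4.35² + 2·-0.36·0.34·0.66·4.34·4.35 = 7.3698 (%²).
σ_p = √7.3698 = 2.715%.
At 90%, z = 1.282.
VaR = 1.282 × 2.715% = 3.481%; on $250,000,000 that is $8,702,500.

$8,700,000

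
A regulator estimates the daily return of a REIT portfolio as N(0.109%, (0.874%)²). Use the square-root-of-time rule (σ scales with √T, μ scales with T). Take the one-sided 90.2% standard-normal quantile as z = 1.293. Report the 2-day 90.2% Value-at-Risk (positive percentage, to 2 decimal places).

σ_{2d} = 0.874% × √2 = 1.236%; μ_{2d} = 2 × 0.109% = 0.218%.
VaR = −(0.218%) + 1.293 × 1.236% = 1.380%.

1.38%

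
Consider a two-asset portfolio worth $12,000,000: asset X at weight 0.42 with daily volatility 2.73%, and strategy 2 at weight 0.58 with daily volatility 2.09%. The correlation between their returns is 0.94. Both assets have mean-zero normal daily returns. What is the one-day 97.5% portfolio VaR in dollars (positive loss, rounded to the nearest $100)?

σ_p² = 0.42²·2.73² + 0.58²·2.09² + 2·0.94·0.42·0.58·2.73·2.09 = 5.3971 (%²).
σ_p = √5.3971 = 2.323%.
At 97.5%, z = 1.960.
VaR = 1.960 × 2.323% = 4.553%; on $12,000,000 that is $546,360.

$546,400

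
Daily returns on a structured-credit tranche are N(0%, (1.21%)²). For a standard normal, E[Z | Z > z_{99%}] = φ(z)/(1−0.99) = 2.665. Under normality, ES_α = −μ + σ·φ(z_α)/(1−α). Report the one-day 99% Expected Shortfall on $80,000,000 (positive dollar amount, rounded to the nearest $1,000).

ES = 1.21% × 2.665 = 3.225%.
On $80,000,000: 0.03225 × $80,000,000 = $2,580,000.

$2,580,000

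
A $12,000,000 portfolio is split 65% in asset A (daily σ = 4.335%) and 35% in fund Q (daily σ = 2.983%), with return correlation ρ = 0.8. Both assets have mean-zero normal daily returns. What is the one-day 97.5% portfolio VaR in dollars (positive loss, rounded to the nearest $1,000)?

σ_p² = 0.65²·4.335² + 0.35²·2.983² + 2·0.8·0.65·0.35·4.335·2.983 = 13.7368 (%²).
σ_p = √13.7368 = 3.706%.
At 97.5%, z = 1.960.
VaR = 1.960 × 3.706% = 7.264%; on $12,000,000 that is $871,680.

$872,000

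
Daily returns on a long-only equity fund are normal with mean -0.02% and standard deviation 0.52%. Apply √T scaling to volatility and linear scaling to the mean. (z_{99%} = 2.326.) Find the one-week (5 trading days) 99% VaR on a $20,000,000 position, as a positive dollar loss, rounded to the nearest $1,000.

$561,000

σ_{5d} = 0.52% × √5 = 1.163%; μ_{5d} = 5 × -0.02% = -0.100%.
VaR = −(-0.100%) + 2.326 × 1.163% = 2.805%.
On $20,000,000: 0.02805 × $20,000,000 = $561,000.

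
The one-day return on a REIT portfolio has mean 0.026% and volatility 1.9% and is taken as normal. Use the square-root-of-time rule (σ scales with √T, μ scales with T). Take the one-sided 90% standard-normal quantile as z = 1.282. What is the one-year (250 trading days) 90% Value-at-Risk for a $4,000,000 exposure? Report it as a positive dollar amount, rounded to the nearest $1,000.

$1,281,000

σ_{250d} = 1.9% × √250 = 30.042%; μ_{250d} = 250 × 0.026% = 6.500%.
VaR = −(6.500%) + 1.282 × 30.042% = 32.014%.
On $4,000,000: 0.32014 × $4,000,000 = $1,280,560.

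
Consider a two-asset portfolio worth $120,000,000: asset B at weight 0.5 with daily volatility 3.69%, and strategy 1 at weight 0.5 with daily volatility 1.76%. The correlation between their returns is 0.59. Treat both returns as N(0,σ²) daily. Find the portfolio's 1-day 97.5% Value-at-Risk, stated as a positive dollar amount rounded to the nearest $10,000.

σ_p² = 0.5²·3.69² + 0.5²·1.76² + 2·0.59·0.5·0.5·3.69·1.76 = 6.0943 (%²).
σ_p = √6.0943 = 2.469%.
At 97.5%, z = 1.960.
VaR = 1.960 × 2.469% = 4.839%; on $120,000,000 that is $5,806,800.

$5,810,000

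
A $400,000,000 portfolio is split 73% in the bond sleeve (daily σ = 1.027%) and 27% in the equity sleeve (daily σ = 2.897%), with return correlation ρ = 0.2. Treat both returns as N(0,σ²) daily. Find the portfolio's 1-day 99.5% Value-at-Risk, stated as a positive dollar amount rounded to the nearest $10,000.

σ_p² = 0.73²·1.027² + 0.27²·2.897² + 2·0.2·0.73·0.27·1.027·2.897 = 1.4085 (%²).
σ_p = √1.4085 = 1.187%.
At 99.5%, z = 2.576.
VaR = 2.576 × 1.187% = 3.058%; on $400,000,000 that is $12,232,000.

$12,230,000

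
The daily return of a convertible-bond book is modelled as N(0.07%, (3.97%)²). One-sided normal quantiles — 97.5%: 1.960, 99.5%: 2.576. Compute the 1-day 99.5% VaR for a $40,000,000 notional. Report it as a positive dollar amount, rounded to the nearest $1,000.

$4,063,000

VaR = −μ + z·σ = −(0.07%) + 2.576 × 3.97% = 10.157%.
On $40,000,000: 0.10157 × $40,000,000 = $4,062,800.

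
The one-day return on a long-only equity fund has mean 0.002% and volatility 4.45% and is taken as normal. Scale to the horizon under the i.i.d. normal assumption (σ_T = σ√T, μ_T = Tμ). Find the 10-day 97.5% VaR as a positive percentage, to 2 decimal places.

27.56%

At 97.5%, z = 1.960.
σ_{10d} = 4.45% × √10 = 14.072%; μ_{10d} = 10 × 0.002% = 0.020%.
VaR = −(0.020%) + 1.960 × 14.072% = 27.561%.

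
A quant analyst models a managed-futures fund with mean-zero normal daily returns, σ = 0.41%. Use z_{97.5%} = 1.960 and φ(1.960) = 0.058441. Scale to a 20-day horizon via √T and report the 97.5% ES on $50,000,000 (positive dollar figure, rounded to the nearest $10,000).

$2,140,000

σ_{20d} = 0.41% × √20 = 1.834%.
ES multiplier = φ(z)/(1−α) = 0.058441/0.025 = 2.338.
ES = 1.834% × 2.338 = 4.288%; on $50,000,000: $2,144,000.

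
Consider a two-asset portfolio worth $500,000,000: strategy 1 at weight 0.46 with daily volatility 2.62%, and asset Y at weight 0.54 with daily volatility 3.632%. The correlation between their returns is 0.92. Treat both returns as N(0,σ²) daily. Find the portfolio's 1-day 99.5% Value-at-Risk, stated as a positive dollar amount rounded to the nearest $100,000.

$40,000,000

σ_p² = 0.46²·2.62² + 0.54²·3.632² + 2·0.92·0.46·0.54·2.62·3.632 = 9.6484 (%²).
σ_p = √9.6484 = 3.106%.
At 99.5%, z = 2.576.
VaR = 2.576 × 3.106% = 8.001%; on $500,000,000 that is $40,005,000.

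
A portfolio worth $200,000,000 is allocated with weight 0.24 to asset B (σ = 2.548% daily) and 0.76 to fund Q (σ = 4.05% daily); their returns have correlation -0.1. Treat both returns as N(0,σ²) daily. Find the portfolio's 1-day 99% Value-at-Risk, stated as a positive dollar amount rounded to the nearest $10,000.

$14,320,000

σ_p² = 0.24²·2.548² + 0.76²·4.05² + 2·-0.1·0.24·0.76·2.548·4.05 = 9.4716 (%²).
σ_p = √9.4716 = 3.078%.
At 99%, z = 2.326.
VaR = 2.326 × 3.078% = 7.159%; on $200,000,000 that is $14,318,000.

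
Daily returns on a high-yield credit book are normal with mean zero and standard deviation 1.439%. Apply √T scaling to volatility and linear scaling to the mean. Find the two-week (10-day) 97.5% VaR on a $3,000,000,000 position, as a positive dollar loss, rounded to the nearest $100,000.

$267,600,000

At 97.5%, z = 1.960.
σ_{10d} = 1.439% × √10 = 4.551%.
VaR = 1.960 × 4.551% = 8.920%.
On $3,000,000,000: 0.08920 × $3,000,000,000 = $267,600,000.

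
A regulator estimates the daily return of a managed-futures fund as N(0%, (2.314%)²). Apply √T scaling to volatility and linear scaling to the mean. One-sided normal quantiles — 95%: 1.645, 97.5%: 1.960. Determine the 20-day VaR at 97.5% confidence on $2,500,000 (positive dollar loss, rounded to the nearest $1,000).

$507,000

σ_{20d} = 2.314% × √20 = 10.349%.
VaR = 1.960 × 10.349% = 20.284%.
On $2,500,000: 0.20284 × $2,500,000 = $507,100.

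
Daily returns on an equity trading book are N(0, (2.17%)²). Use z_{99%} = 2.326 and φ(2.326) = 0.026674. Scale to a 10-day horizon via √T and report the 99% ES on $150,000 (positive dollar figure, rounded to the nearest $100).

$27,500

σ_{10d} = 2.17% × √10 = 6.862%.
ES multiplier = φ(z)/(1−α) = 0.026674/0.01 = 2.667.
ES = 6.862% × 2.667 = 18.301%; on $150,000: $27,451.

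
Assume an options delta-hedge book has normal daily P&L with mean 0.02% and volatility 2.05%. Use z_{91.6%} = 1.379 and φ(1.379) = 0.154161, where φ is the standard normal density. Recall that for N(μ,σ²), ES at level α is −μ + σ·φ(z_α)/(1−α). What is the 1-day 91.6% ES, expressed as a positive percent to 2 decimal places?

Tail multiplier: φ(z)/(1−α) = 0.154161 / 0.084 = 1.835.
ES = −(0.02%) + 2.05% × 1.835 = 3.742%.

3.74%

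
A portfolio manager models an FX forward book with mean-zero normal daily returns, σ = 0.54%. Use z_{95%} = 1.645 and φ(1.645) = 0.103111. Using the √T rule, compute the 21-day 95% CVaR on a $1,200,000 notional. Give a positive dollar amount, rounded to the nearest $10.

σ_{21d} = 0.54% × √21 = 2.475%.
ES multiplier = φ(z)/(1−α) = 0.103111/0.05 = 2.062.
ES = 2.475% × 2.062 = 5.103%; on $1,200,000: $61,236.

$61,240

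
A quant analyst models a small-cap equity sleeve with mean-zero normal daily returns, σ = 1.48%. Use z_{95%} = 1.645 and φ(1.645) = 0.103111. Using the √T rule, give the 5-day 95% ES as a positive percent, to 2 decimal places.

σ_{5d} = 1.48% × √5 = 3.309%.
ES multiplier = φ(z)/(1−α) = 0.103111/0.05 = 2.062.
ES = 3.309% × 2.062 = 6.823%.

6.82%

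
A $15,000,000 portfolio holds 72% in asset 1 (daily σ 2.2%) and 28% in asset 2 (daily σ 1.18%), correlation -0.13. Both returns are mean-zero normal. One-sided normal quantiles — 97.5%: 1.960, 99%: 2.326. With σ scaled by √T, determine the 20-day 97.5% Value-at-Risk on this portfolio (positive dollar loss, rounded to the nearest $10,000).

σ_p = √(0.72²·2.2² + 0.28²·1.18² + 2·-0.13·0.72·0.28·2.2·1.18) = 1.575%.
σ_{20d} = 1.575% × √20 = 7.044%.
VaR = 1.960 × 7.044% = 13.806%; on $15,000,000 that is $2,070,900.

$2,070,000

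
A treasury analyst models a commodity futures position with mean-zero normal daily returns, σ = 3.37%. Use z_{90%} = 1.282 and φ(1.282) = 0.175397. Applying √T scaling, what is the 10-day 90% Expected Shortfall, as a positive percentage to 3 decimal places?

18.692%

σ_{10d} = 3.37% × √10 = 10.657%.
ES multiplier = φ(z)/(1−α) = 0.175397/0.1 = 1.754.
ES = 10.657% × 1.754 = 18.692%.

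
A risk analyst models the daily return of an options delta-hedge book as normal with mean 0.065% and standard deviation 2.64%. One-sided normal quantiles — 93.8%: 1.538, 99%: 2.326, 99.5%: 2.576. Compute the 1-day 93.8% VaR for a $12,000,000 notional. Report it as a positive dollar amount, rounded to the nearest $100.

$479,400

VaR = −μ + z·σ = −(0.065%) + 1.538 × 2.64% = 3.995%.
On $12,000,000: 0.03995 × $12,000,000 = $479,400.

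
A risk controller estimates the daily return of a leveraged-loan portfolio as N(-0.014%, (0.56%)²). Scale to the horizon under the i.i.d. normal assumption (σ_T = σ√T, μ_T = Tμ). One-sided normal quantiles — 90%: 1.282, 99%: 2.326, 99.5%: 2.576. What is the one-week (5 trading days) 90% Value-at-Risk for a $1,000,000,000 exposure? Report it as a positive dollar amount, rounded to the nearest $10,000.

σ_{5d} = 0.56% × √5 = 1.252%; μ_{5d} = 5 × -0.014% = -0.070%.
VaR = −(-0.070%) + 1.282 × 1.252% = 1.675%.
On $1,000,000,000: 0.01675 × $1,000,000,000 = $16,750,000.

$16,750,000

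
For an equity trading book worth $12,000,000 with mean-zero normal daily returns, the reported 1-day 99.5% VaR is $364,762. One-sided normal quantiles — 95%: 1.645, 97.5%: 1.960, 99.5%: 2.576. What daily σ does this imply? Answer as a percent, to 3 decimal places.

VaR as a fraction: $364,762 / $12,000,000 = 3.040%.
σ = VaR / z = 3.040% / 2.576 = 1.180%.

1.180%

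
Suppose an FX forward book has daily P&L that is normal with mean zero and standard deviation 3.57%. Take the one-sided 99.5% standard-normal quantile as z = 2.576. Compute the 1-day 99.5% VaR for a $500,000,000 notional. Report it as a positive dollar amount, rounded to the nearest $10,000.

VaR = z·σ = 2.576 × 3.57% = 9.196%.
On $500,000,000: 0.09196 × $500,000,000 = $45,980,000.

$45,980,000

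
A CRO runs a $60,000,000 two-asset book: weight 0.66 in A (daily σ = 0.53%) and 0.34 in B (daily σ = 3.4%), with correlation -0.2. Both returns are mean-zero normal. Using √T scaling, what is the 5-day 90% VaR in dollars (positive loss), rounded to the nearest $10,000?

$1,960,000

σ_p = √(0.66²·0.53² + 0.34²·3.4² + 2·-0.2·0.66·0.34·0.53·3.4) = 1.139%.
σ_{5d} = 1.139% × √5 = 2.547%.
z(90%) = 1.282.
VaR = 1.282 × 2.547% = 3.265%; on $60,000,000 that is $1,959,000.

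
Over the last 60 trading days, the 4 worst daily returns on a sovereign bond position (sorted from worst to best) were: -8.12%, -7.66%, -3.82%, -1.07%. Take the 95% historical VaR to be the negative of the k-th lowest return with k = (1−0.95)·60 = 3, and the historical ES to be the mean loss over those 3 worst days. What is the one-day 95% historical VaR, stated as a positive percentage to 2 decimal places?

k = 3; the 3rd lowest return is -3.82%, so VaR = 3.82%.

3.82%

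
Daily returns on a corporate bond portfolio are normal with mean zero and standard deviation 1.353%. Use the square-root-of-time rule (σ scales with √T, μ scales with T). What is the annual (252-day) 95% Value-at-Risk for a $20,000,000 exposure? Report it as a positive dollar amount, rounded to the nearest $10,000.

At 95%, z = 1.645.
σ_{252d} = 1.353% × √252 = 21.478%.
VaR = 1.645 × 21.478% = 35.331%.
On $20,000,000: 0.35331 × $20,000,000 = $7,066,200.

$7,070,000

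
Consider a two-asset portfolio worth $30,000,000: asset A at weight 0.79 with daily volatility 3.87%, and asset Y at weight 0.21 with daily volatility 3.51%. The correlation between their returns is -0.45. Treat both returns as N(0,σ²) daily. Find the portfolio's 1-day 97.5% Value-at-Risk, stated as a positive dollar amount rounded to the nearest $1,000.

$1,649,000

σ_p² = 0.79²·3.87² + 0.21²·3.51² + 2·-0.45·0.79·0.21·3.87·3.51 = 7.8622 (%²).
σ_p = √7.8622 = 2.804%.
At 97.5%, z = 1.960.
VaR = 1.960 × 2.804% = 5.496%; on $30,000,000 that is $1,648,800.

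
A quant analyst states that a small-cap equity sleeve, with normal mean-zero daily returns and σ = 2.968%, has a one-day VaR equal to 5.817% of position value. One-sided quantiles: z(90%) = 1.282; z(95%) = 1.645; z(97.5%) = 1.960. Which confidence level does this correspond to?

97.5%

Implied z = VaR/σ = 5.817 / 2.968 = 1.960.
This matches z(97.5%) = 1.960.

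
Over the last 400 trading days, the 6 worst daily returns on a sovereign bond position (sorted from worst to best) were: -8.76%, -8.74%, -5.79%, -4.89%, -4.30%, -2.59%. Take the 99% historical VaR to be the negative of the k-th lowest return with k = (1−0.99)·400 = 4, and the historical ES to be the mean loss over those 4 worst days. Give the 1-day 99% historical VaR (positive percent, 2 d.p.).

k = 4; the 4th lowest return is -4.89%, so VaR = 4.89%.

4.89%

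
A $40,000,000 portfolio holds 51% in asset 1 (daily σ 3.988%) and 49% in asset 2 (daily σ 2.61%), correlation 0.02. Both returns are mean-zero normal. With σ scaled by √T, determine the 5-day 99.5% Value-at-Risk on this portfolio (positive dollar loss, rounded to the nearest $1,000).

σ_p = √(0.51²·3.988² + 0.49²·2.61² + 2·0.02·0.51·0.49·3.988·2.61) = 2.424%.
σ_{5d} = 2.424% × √5 = 5.420%.
z(99.5%) = 2.576.
VaR = 2.576 × 5.420% = 13.962%; on $40,000,000 that is $5,584,800.

$5,585,000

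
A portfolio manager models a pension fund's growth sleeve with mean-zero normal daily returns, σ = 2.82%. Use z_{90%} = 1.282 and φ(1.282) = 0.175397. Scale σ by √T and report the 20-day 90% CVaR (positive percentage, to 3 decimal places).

σ_{20d} = 2.82% × √20 = 12.611%.
ES multiplier = φ(z)/(1−α) = 0.175397/0.1 = 1.754.
ES = 12.611% × 1.754 = 22.120%.

22.120%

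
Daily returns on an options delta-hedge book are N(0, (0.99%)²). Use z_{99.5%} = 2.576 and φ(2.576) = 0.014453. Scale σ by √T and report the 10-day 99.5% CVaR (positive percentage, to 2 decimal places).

9.05%

σ_{10d} = 0.99% × √10 = 3.131%.
ES multiplier = φ(z)/(1−α) = 0.014453/0.005 = 2.891.
ES = 3.131% × 2.891 = 9.052%.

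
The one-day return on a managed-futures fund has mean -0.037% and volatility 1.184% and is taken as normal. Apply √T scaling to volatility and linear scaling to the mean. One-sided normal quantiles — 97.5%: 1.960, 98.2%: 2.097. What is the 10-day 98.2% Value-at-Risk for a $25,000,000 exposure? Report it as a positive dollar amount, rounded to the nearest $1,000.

$2,055,000

σ_{10d} = 1.184% × √10 = 3.744%; μ_{10d} = 10 × -0.037% = -0.370%.
VaR = −(-0.370%) + 2.097 × 3.744% = 8.221%.
On $25,000,000: 0.08221 × $25,000,000 = $2,055,250.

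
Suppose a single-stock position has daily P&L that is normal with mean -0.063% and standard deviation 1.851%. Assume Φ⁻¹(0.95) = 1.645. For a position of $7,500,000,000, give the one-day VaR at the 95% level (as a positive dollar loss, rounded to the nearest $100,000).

$233,100,000

VaR = −μ + z·σ = −(-0.063%) + 1.645 × 1.851% = 3.108%.
On $7,500,000,000: 0.03108 × $7,500,000,000 = $233,100,000.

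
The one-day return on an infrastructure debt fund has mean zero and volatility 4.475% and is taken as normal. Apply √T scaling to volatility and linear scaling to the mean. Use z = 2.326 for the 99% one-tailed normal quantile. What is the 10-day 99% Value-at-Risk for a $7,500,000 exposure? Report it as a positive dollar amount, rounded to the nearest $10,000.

$2,470,000

σ_{10d} = 4.475% × √10 = 14.151%.
VaR = 2.326 × 14.151% = 32.915%.
On $7,500,000: 0.32915 × $7,500,000 = $2,468,625.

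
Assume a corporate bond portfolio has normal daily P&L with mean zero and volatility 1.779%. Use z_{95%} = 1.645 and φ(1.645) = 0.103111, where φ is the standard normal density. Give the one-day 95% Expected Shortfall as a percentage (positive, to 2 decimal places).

Tail multiplier: φ(z)/(1−α) = 0.103111 / 0.05 = 2.062.
ES = 1.779% × 2.062 = 3.668%.

3.67%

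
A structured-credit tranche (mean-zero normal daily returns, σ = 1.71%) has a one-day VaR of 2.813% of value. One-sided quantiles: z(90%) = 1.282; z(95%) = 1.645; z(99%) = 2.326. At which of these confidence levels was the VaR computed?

Implied z = VaR/σ = 2.813 / 1.71 = 1.645.
This matches z(95%) = 1.645.

95%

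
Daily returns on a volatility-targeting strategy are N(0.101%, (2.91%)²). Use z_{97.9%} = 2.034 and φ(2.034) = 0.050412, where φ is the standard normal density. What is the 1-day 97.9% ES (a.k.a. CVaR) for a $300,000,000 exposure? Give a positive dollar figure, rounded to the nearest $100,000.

$20,700,000

Tail multiplier: φ(z)/(1−α) = 0.050412 / 0.021 = 2.401.
ES = −(0.101%) + 2.91% × 2.401 = 6.886%.
On $300,000,000: 0.06886 × $300,000,000 = $20,658,000.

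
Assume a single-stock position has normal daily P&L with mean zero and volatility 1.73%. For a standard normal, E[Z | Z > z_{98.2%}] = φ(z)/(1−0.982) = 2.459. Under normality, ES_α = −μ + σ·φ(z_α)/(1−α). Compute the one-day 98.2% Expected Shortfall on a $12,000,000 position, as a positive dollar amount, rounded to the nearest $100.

$510,500

ES = 1.73% × 2.459 = 4.254%.
On $12,000,000: 0.04254 × $12,000,000 = $510,480.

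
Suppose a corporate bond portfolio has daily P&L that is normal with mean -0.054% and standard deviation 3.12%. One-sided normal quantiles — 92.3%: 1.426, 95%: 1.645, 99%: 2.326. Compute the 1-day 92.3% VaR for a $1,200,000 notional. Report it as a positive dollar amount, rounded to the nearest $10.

$54,040

VaR = −μ + z·σ = −(-0.054%) + 1.426 × 3.12% = 4.503%.
On $1,200,000: 0.04503 × $1,200,000 = $54,036.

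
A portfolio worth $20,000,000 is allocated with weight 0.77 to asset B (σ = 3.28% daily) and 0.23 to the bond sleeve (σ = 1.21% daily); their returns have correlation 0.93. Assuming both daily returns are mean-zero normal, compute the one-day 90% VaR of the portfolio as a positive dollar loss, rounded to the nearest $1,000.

$714,000

σ_p² = 0.77²·3.28² + 0.23²·1.21² + 2·0.93·0.77·0.23·3.28·1.21 = 7.7635 (%²).
σ_p = √7.7635 = 2.786%.
At 90%, z = 1.282.
VaR = 1.282 × 2.786% = 3.572%; on $20,000,000 that is $714,400.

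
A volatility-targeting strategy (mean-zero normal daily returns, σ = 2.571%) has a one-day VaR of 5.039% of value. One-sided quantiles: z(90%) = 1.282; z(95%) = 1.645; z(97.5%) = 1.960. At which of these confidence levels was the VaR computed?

97.5%

Implied z = VaR/σ = 5.039 / 2.571 = 1.960.
This matches z(97.5%) = 1.960.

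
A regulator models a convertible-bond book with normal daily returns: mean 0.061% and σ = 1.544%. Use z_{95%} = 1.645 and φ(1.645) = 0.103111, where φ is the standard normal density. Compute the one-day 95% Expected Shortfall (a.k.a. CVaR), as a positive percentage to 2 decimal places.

Tail multiplier: φ(z)/(1−α) = 0.103111 / 0.05 = 2.062.
ES = −(0.061%) + 1.544% × 2.062 = 3.123%.

3.12%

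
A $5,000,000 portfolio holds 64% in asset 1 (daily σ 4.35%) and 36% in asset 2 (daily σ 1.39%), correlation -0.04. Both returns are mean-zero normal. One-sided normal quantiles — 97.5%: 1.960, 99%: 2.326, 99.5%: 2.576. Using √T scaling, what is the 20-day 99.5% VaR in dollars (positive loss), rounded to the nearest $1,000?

σ_p = √(0.64²·4.35² + 0.36²·1.39² + 2·-0.04·0.64·0.36·4.35·1.39) = 2.809%.
σ_{20d} = 2.809% × √20 = 12.562%.
VaR = 2.576 × 12.562% = 32.360%; on $5,000,000 that is $1,618,000.

$1,618,000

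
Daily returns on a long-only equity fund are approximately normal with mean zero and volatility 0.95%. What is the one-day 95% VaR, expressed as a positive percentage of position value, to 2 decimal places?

At 95% one-sided, z = 1.645.
VaR = z·σ = 1.645 × 0.95% = 1.563%.

1.56%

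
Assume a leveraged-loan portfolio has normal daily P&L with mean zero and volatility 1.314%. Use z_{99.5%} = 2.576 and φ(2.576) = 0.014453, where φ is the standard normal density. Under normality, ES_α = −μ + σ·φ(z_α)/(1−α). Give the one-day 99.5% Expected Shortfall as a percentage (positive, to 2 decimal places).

3.80%

Tail multiplier: φ(z)/(1−α) = 0.014453 / 0.005 = 2.891.
ES = 1.314% × 2.891 = 3.799%.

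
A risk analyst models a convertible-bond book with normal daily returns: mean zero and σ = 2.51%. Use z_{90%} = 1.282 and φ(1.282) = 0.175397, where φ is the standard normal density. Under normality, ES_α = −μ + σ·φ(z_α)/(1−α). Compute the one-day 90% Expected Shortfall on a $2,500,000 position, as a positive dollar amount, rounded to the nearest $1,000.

$110,000

Tail multiplier: φ(z)/(1−α) = 0.175397 / 0.1 = 1.754.
ES = 2.51% × 1.754 = 4.403%.
On $2,500,000: 0.04403 × $2,500,000 = $110,075.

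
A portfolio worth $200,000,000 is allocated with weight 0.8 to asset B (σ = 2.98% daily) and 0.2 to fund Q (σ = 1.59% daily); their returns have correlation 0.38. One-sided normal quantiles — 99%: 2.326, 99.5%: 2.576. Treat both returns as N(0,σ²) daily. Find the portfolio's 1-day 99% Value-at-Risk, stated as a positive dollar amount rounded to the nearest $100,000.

σ_p² = 0.8²·2.98² + 0.2²·1.59² + 2·0.38·0.8·0.2·2.98·1.59 = 6.3607 (%²).
σ_p = √6.3607 = 2.522%.
VaR = 2.326 × 2.522% = 5.866%; on $200,000,000 that is $11,732,000.

$11,700,000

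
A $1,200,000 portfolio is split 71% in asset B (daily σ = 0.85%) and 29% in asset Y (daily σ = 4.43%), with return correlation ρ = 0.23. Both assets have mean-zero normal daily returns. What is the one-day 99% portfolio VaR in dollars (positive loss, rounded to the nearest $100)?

σ_p² = 0.71²·0.85² + 0.29²·4.43² + 2·0.23·0.71·0.29·0.85·4.43 = 2.3713 (%²).
σ_p = √2.3713 = 1.540%.
At 99%, z = 2.326.
VaR = 2.326 × 1.540% = 3.582%; on $1,200,000 that is $42,984.

$43,000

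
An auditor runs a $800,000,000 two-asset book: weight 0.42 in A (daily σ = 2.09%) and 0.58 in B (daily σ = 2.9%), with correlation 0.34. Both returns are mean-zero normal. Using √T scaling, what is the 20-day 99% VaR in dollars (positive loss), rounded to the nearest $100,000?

$178,600,000

σ_p = √(0.42²·2.09² + 0.58²·2.9² + 2·0.34·0.42·0.58·2.09·2.9) = 2.146%.
σ_{20d} = 2.146% × √20 = 9.597%.
z(99%) = 2.326.
VaR = 2.326 × 9.597% = 22.323%; on $800,000,000 that is $178,584,000.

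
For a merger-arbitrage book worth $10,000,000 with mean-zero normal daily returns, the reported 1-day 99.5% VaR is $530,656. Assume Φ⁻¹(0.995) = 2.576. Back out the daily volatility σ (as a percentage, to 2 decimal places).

VaR as a fraction: $530,656 / $10,000,000 = 5.307%.
σ = VaR / z = 5.307% / 2.576 = 2.060%.

2.06%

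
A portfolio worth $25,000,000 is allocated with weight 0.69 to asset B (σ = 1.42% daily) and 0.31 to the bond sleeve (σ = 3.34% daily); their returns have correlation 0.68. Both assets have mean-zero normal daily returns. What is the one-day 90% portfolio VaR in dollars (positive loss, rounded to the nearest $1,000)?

σ_p² = 0.69²·1.42² + 0.31²·3.34² + 2·0.68·0.69·0.31·1.42·3.34 = 3.4118 (%²).
σ_p = √3.4118 = 1.847%.
At 90%, z = 1.282.
VaR = 1.282 × 1.847% = 2.368%; on $25,000,000 that is $592,000.

$592,000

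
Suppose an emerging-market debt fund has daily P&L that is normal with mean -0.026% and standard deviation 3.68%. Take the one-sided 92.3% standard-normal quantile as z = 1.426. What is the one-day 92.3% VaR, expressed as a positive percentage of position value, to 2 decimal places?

VaR = −μ + z·σ = −(-0.026%) + 1.426 × 3.68% = 5.274%.

5.27%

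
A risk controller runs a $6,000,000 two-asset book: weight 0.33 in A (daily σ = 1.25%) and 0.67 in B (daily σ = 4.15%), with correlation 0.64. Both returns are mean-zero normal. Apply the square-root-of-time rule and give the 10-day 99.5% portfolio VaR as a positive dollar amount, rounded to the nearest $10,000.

σ_p = √(0.33²·1.25² + 0.67²·4.15² + 2·0.64·0.33·0.67·1.25·4.15) = 3.061%.
σ_{10d} = 3.061% × √10 = 9.680%.
z(99.5%) = 2.576.
VaR = 2.576 × 9.680% = 24.936%; on $6,000,000 that is $1,496,160.

$1,500,000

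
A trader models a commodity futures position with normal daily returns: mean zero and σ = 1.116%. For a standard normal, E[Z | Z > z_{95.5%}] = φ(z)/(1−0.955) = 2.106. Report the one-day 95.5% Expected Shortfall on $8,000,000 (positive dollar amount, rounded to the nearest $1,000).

ES = 1.116% × 2.106 = 2.350%.
On $8,000,000: 0.02350 × $8,000,000 = $188,000.

$188,000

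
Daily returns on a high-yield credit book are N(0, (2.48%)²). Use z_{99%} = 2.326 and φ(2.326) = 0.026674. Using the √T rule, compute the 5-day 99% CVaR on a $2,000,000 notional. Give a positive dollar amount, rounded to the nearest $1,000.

σ_{5d} = 2.48% × √5 = 5.545%.
ES multiplier = φ(z)/(1−α) = 0.026674/0.01 = 2.667.
ES = 5.545% × 2.667 = 14.789%; on $2,000,000: $295,780.

$296,000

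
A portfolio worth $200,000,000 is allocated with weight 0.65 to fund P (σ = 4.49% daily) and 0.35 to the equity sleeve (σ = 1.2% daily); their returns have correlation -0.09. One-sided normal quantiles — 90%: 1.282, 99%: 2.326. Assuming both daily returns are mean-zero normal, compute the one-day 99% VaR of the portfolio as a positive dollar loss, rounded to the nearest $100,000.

σ_p² = 0.65²·4.49² + 0.35²·1.2² + 2·-0.09·0.65·0.35·4.49·1.2 = 8.4734 (%²).
σ_p = √8.4734 = 2.911%.
VaR = 2.326 × 2.911% = 6.771%; on $200,000,000 that is $13,542,000.

$13,500,000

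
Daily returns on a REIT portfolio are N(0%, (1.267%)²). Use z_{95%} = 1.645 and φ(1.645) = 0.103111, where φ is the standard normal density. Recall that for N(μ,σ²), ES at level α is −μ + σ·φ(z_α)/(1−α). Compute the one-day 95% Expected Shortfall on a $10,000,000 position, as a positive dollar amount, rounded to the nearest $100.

$261,300

Tail multiplier: φ(z)/(1−α) = 0.103111 / 0.05 = 2.062.
ES = 1.267% × 2.062 = 2.613%.
On $10,000,000: 0.02613 × $10,000,000 = $261,300.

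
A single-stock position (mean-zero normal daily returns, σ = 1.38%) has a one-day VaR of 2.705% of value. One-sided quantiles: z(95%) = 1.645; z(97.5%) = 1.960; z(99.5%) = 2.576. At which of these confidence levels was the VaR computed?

97.5%

Implied z = VaR/σ = 2.705 / 1.38 = 1.960.
This matches z(97.5%) = 1.960.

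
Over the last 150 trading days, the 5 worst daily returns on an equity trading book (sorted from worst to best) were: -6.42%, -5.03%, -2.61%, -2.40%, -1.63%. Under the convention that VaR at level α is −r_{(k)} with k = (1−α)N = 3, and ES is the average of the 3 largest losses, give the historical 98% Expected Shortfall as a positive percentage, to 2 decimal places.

The 3 worst returns sum to -14.06%.
ES = −(-14.06%) / 3 = 4.6866…% ≈ 4.69%.

4.69%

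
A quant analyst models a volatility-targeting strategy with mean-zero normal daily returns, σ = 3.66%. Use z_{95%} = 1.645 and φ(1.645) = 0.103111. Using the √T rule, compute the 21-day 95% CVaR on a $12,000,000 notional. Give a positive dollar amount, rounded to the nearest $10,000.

σ_{21d} = 3.66% × √21 = 16.772%.
ES multiplier = φ(z)/(1−α) = 0.103111/0.05 = 2.062.
ES = 16.772% × 2.062 = 34.584%; on $12,000,000: $4,150,080.

$4,150,000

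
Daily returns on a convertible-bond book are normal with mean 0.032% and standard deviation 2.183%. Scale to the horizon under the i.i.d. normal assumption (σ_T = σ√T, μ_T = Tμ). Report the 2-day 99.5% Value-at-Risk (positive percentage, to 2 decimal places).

At 99.5%, z = 2.576.
σ_{2d} = 2.183% × √2 = 3.087%; μ_{2d} = 2 × 0.032% = 0.064%.
VaR = −(0.064%) + 2.576 × 3.087% = 7.888%.

7.89%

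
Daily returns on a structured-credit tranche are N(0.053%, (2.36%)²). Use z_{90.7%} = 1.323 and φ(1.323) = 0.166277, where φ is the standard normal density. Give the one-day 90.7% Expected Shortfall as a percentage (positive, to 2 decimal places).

4.17%

Tail multiplier: φ(z)/(1−α) = 0.166277 / 0.093 = 1.788.
ES = −(0.053%) + 2.36% × 1.788 = 4.167%.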